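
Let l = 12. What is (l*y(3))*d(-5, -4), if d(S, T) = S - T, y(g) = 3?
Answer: -36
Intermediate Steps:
(l*y(3))*d(-5, -4) = (12*3)*(-5 - 1*(-4)) = 36*(-5 + 4) = 36*(-1) = -36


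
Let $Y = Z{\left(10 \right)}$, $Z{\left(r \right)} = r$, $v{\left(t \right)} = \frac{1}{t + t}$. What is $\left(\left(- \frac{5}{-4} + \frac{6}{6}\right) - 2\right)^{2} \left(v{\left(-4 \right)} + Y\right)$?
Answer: $\frac{79}{128} \approx 0.61719$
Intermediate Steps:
$v{\left(t \right)} = \frac{1}{2 t}$
$Y = 10$
$\left(\left(- \frac{5}{-4} + \frac{6}{6}\right) - 2\right)^{2} \left(v{\left(-4 \right)} + Y\right) = \left(\left(- \frac{5}{-4} + \frac{6}{6}\right) - 2\right)^{2} \left(\frac{1}{2 \left(-4\right)} + 10\right) = \left(\left(\left(-5\right) \left(- \frac{1}{4}\right) + 6 \cdot \frac{1}{6}\right) - 2\right)^{2} \left(\frac{1}{2} \left(- \frac{1}{4}\right) + 10\right) = \left(\left(\frac{5}{4} + 1\right) - 2\right)^{2} \left(- \frac{1}{8} + 10\right) = \left(\frac{9}{4} - 2\right)^{2} \cdot \frac{79}{8} = \left(\frac{1}{4}\right)^{2} \cdot \frac{79}{8} = \frac{1}{16} \cdot \frac{79}{8} = \frac{79}{128}$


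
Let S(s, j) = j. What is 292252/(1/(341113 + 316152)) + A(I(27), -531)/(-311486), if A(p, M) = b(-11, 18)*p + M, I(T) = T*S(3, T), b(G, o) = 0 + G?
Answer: 1574537227363885/8197 ≈ 1.9209e+11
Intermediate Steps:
b(G, o) = G
I(T) = T² (I(T) = T*T = T²)
A(p, M) = M - 11*p (A(p, M) = -11*p + M = M - 11*p)
292252/(1/(341113 + 316152)) + A(I(27), -531)/(-311486) = 292252/(1/(341113 + 316152)) + (-531 - 11*27²)/(-311486) = 292252/(1/657265) + (-531 - 11*729)*(-1/311486) = 292252/(1/657265) + (-531 - 8019)*(-1/311486) = 292252*657265 - 8550*(-1/311486) = 192087010780 + 225/8197 = 1574537227363885/8197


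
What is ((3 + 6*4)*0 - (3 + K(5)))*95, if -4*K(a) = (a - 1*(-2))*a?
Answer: 2185/4 ≈ 546.25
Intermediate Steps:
K(a) = -a*(2 + a)/4 (K(a) = -(a - 1*(-2))*a/4 = -(a + 2)*a/4 = -(2 + a)*a/4 = -a*(2 + a)/4)
((3 + 6*4)*0 - (3 + K(5)))*95 = ((3 + 6*4)*0 - (3 - 1/4*5*(2 + 5)))*95 = ((3 + 24)*0 - (3 - 1/4*5*7))*95 = (27*0 - (3 - 35/4))*95 = (0 - 1*(-23/4))*95 = (0 + 23/4)*95 = (23/4)*95 = 2185/4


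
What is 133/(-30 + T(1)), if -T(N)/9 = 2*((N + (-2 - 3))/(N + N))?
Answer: 133/6 ≈ 22.167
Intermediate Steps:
T(N) = -9*(-5 + N)/N (T(N) = -18*(N + (-2 - 3))/(N + N) = -18*(N - 5)/((2*N)) = -18*(-5 + N)*(1/(2*N)) = -18*(-5 + N)/(2*N) = -9*(-5 + N)/N)
133/(-30 + T(1)) = 133/(-30 + (-9 + 45/1)) = 133/(-30 + (-9 + 45*1)) = 133/(-30 + (-9 + 45)) = 133/(-30 + 36) = 133/6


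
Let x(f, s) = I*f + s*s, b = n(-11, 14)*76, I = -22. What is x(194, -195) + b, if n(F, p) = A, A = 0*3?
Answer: 33757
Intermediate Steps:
A = 0
n(F, p) = 0
b = 0 (b = 0*76 = 0)
x(f, s) = s² - 22*f (x(f, s) = -22*f + s*s = -22*f + s² = s² - 22*f)
x(194, -195) + b = ((-195)² - 22*194) + 0 = (38025 - 4268) + 0 = 33757 + 0 = 33757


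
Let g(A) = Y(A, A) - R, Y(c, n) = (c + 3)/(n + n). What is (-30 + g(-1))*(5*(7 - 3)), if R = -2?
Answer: -580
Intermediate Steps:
Y(c, n) = (3 + c)/(2*n) (Y(c, n) = (3 + c)/((2*n)) = (3 + c)*(1/(2*n)) = (3 + c)/(2*n))
g(A) = 2 + (3 + A)/(2*A) (g(A) = (3 + A)/(2*A) - 1*(-2) = (3 + A)/(2*A) + 2 = 2 + (3 + A)/(2*A))
(-30 + g(-1))*(5*(7 - 3)) = (-30 + (½)*(3 + 5*(-1))/(-1))*(5*(7 - 3)) = (-30 + (½)*(-1)*(3 - 5))*(5*4) = (-30 + (½)*(-1)*(-2))*20 = (-30 + 1)*20 = -29*20 = -580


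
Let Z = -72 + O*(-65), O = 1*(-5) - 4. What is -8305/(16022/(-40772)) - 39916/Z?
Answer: 86534072414/4109643 ≈ 21056.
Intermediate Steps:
O = -9 (O = -5 - 4 = -9)
Z = 513 (Z = -72 - 9*(-65) = -72 + 585 = 513)
-8305/(16022/(-40772)) - 39916/Z = -8305/(16022/(-40772)) - 39916/513 = -8305/(16022*(-1/40772)) - 39916*1/513 = -8305/(-8011/20386) - 39916/513 = -8305*(-20386/8011) - 39916/513 = 169305730/8011 - 39916/513 = 86534072414/4109643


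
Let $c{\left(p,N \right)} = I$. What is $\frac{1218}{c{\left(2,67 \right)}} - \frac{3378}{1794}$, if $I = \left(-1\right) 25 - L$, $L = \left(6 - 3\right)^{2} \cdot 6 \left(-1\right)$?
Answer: $\frac{11995}{299} \approx 40.117$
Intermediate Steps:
$L = -54$ ($L = 3^{2} \cdot 6 \left(-1\right) = 9 \cdot 6 \left(-1\right) = 54 \left(-1\right) = -54$)
$I = 29$ ($I = \left(-1\right) 25 - -54 = -25 + 54 = 29$)
$c{\left(p,N \right)} = 29$
$\frac{1218}{c{\left(2,67 \right)}} - \frac{3378}{1794} = \frac{1218}{29} - \frac{3378}{1794} = 1218 \cdot \frac{1}{29} - \frac{563}{299} = 42 - \frac{563}{299} = \frac{11995}{299}$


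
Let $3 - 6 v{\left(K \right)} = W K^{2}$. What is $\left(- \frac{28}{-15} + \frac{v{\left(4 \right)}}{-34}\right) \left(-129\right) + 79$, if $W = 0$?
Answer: $- \frac{54367}{340} \approx -159.9$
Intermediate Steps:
$v{\left(K \right)} = \frac{1}{2}$ ($v{\left(K \right)} = \frac{1}{2} - \frac{0 K^{2}}{6} = \frac{1}{2} - 0 = \frac{1}{2} + 0 = \frac{1}{2}$)
$\left(- \frac{28}{-15} + \frac{v{\left(4 \right)}}{-34}\right) \left(-129\right) + 79 = \left(- \frac{28}{-15} + \frac{1}{2 \left(-34\right)}\right) \left(-129\right) + 79 = \left(\left(-28\right) \left(- \frac{1}{15}\right) + \frac{1}{2} \left(- \frac{1}{34}\right)\right) \left(-129\right) + 79 = \left(\frac{28}{15} - \frac{1}{68}\right) \left(-129\right) + 79 = \frac{1889}{1020} \left(-129\right) + 79 = - \frac{81227}{340} + 79 = - \frac{54367}{340}$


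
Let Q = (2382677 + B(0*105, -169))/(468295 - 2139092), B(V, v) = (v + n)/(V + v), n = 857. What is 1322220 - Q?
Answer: 373348647050185/282364693 ≈ 1.3222e+6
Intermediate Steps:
B(V, v) = (857 + v)/(V + v) (B(V, v) = (v + 857)/(V + v) = (857 + v)/(V + v))
Q = -402671725/282364693 (Q = (2382677 + (857 - 169)/(0*105 - 169))/(468295 - 2139092) = (2382677 + 688/(0 - 169))/(-1670797) = (2382677 + 688/(-169))*(-1/1670797) = (2382677 - 1/169*688)*(-1/1670797) = (2382677 - 688/169)*(-1/1670797) = (402671725/169)*(-1/1670797) = -402671725/282364693 ≈ -1.4261)
1322220 - Q = 1322220 - 1*(-402671725/282364693) = 1322220 + 402671725/282364693 = 373348647050185/282364693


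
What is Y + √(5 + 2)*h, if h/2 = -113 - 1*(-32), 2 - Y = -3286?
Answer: 3288 - 162*√7 ≈ 2859.4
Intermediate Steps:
Y = 3288 (Y = 2 - 1*(-3286) = 2 + 3286 = 3288)
h = -162 (h = 2*(-113 - 1*(-32)) = 2*(-113 + 32) = 2*(-81) = -162)
Y + √(5 + 2)*h = 3288 + √(5 + 2)*(-162) = 3288 + √7*(-162) = 3288 - 162*√7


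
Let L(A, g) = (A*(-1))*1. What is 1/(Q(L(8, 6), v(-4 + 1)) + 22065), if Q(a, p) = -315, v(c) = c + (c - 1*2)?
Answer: 1/21750 ≈ 4.5977e-5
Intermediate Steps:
L(A, g) = -A (L(A, g) = -A*1 = -A)
v(c) = -2 + 2*c (v(c) = c + (c - 2) = c + (-2 + c) = -2 + 2*c)
1/(Q(L(8, 6), v(-4 + 1)) + 22065) = 1/(-315 + 22065) = 1/21750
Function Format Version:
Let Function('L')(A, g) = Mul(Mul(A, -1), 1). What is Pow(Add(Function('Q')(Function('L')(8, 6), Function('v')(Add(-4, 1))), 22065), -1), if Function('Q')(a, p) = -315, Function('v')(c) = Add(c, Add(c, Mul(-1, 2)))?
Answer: Rational(1, 21750) ≈ 4.5977e-5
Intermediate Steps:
Function('L')(A, g) = Mul(-1, A) (Function('L')(A, g) = Mul(Mul(-1, A), 1) = Mul(-1, A))
Function('v')(c) = Add(-2, Mul(2, c)) (Function('v')(c) = Add(c, Add(c, -2)) = Add(c, Add(-2, c)) = Add(-2, Mul(2, c)))
Pow(Add(Function('Q')(Function('L')(8, 6), Function('v')(Add(-4, 1))), 22065), -1) = Pow(Add(-315, 22065), -1) = Pow(21750, -1) = Rational(1, 21750)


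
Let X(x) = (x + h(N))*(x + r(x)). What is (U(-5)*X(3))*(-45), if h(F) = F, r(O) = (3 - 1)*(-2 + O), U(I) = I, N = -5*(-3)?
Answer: 20250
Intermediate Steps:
N = 15
r(O) = -4 + 2*O (r(O) = 2*(-2 + O) = -4 + 2*O)
X(x) = (-4 + 3*x)*(15 + x) (X(x) = (x + 15)*(x + (-4 + 2*x)) = (15 + x)*(-4 + 3*x) = (-4 + 3*x)*(15 + x))
(U(-5)*X(3))*(-45) = -5*(-60 + 3*3² + 41*3)*(-45) = -5*(-60 + 3*9 + 123)*(-45) = -5*(-60 + 27 + 123)*(-45) = -5*90*(-45) = -450*(-45) = 20250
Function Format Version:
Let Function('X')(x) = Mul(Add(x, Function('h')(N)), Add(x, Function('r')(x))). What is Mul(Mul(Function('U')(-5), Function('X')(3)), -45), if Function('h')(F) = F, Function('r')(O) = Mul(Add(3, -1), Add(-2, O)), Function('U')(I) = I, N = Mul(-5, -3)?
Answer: 20250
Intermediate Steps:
N = 15
Function('r')(O) = Add(-4, Mul(2, O)) (Function('r')(O) = Mul(2, Add(-2, O)) = Add(-4, Mul(2, O)))
Function('X')(x) = Mul(Add(-4, Mul(3, x)), Add(15, x)) (Function('X')(x) = Mul(Add(x, 15), Add(x, Add(-4, Mul(2, x)))) = Mul(Add(15, x), Add(-4, Mul(3, x))) = Mul(Add(-4, Mul(3, x)), Add(15, x)))
Mul(Mul(Function('U')(-5), Function('X')(3)), -45) = Mul(Mul(-5, Add(-60, Mul(3, Pow(3, 2)), Mul(41, 3))), -45) = Mul(Mul(-5, Add(-60, Mul(3, 9), 123)), -45) = Mul(Mul(-5, Add(-60, 27, 123)), -45) = Mul(Mul(-5, 90), -45) = Mul(-450, -45) = 20250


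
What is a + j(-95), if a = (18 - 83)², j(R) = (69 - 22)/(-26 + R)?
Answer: 511178/121 ≈ 4224.6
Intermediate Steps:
j(R) = 47/(-26 + R)
a = 4225 (a = (-65)² = 4225)
a + j(-95) = 4225 + 47/(-26 - 95) = 4225 + 47/(-121) = 4225 + 47*(-1/121) = 4225 - 47/121 = 511178/121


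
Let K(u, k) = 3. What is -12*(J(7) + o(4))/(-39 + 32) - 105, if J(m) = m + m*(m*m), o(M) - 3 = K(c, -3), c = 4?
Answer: 3537/7 ≈ 505.29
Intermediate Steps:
o(M) = 6 (o(M) = 3 + 3 = 6)
J(m) = m + m³ (J(m) = m + m*m² = m + m³)
-12*(J(7) + o(4))/(-39 + 32) - 105 = -12*((7 + 7³) + 6)/(-39 + 32) - 105 = -12*((7 + 343) + 6)/(-7) - 105 = -12*(350 + 6)*(-1)/7 - 105 = -4272*(-1)/7 - 105 = -12*(-356/7) - 105 = 4272/7 - 105 = 3537/7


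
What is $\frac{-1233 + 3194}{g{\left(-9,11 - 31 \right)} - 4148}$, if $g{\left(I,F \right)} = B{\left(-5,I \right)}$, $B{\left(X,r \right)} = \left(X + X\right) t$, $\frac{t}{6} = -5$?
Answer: $- \frac{53}{104} \approx -0.50961$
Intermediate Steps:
$t = -30$ ($t = 6 \left(-5\right) = -30$)
$B{\left(X,r \right)} = - 60 X$ ($B{\left(X,r \right)} = \left(X + X\right) \left(-30\right) = 2 X \left(-30\right) = - 60 X$)
$g{\left(I,F \right)} = 300$ ($g{\left(I,F \right)} = \left(-60\right) \left(-5\right) = 300$)
$\frac{-1233 + 3194}{g{\left(-9,11 - 31 \right)} - 4148} = \frac{-1233 + 3194}{300 - 4148} = \frac{1961}{-3848} = 1961 \left(- \frac{1}{3848}\right) = - \frac{53}{104}$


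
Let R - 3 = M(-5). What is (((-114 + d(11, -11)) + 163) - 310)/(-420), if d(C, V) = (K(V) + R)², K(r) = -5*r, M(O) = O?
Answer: -91/15 ≈ -6.0667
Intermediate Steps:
R = -2 (R = 3 - 5 = -2)
d(C, V) = (-2 - 5*V)² (d(C, V) = (-5*V - 2)² = (-2 - 5*V)²)
(((-114 + d(11, -11)) + 163) - 310)/(-420) = (((-114 + (2 + 5*(-11))²) + 163) - 310)/(-420) = (((-114 + (2 - 55)²) + 163) - 310)*(-1/420) = (((-114 + (-53)²) + 163) - 310)*(-1/420) = (((-114 + 2809) + 163) - 310)*(-1/420) = ((2695 + 163) - 310)*(-1/420) = (2858 - 310)*(-1/420) = 2548*(-1/420) = -91/15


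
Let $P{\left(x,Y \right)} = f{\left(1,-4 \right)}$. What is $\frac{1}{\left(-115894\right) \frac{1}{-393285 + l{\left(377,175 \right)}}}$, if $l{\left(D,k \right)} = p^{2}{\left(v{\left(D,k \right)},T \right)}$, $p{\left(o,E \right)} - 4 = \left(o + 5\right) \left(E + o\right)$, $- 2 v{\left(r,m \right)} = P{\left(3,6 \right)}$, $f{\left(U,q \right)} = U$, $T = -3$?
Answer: $\frac{6290351}{1854304} \approx 3.3923$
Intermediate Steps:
$P{\left(x,Y \right)} = 1$
$v{\left(r,m \right)} = - \frac{1}{2}$ ($v{\left(r,m \right)} = \left(- \frac{1}{2}\right) 1 = - \frac{1}{2}$)
$p{\left(o,E \right)} = 4 + \left(5 + o\right) \left(E + o\right)$ ($p{\left(o,E \right)} = 4 + \left(o + 5\right) \left(E + o\right) = 4 + \left(5 + o\right) \left(E + o\right)$)
$l{\left(D,k \right)} = \frac{2209}{16}$ ($l{\left(D,k \right)} = \left(4 + \left(- \frac{1}{2}\right)^{2} + 5 \left(-3\right) + 5 \left(- \frac{1}{2}\right) - - \frac{3}{2}\right)^{2} = \left(4 + \frac{1}{4} - 15 - \frac{5}{2} + \frac{3}{2}\right)^{2} = \left(- \frac{47}{4}\right)^{2} = \frac{2209}{16}$)
$\frac{1}{\left(-115894\right) \frac{1}{-393285 + l{\left(377,175 \right)}}} = \frac{1}{\left(-115894\right) \frac{1}{-393285 + \frac{2209}{16}}} = - \frac{1}{115894 \frac{1}{- \frac{6290351}{16}}} = - \frac{1}{115894 \left(- \frac{16}{6290351}\right)} = \left(- \frac{1}{115894}\right) \left(- \frac{6290351}{16}\right) = \frac{6290351}{1854304}$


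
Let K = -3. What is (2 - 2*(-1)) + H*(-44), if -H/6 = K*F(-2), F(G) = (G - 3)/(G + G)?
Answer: -986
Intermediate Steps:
F(G) = (-3 + G)/(2*G) (F(G) = (-3 + G)/((2*G)) = (-3 + G)*(1/(2*G)) = (-3 + G)/(2*G))
H = 45/2 (H = -(-18)*(½)*(-3 - 2)/(-2) = -(-18)*(½)*(-½)*(-5) = -(-18)*5/4 = -6*(-15/4) = 45/2 ≈ 22.500)
(2 - 2*(-1)) + H*(-44) = (2 - 2*(-1)) + (45/2)*(-44) = (2 + 2) - 990 = 4 - 990 = -986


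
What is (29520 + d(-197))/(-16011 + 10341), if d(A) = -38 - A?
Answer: -9893/1890 ≈ -5.2344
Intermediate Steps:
(29520 + d(-197))/(-16011 + 10341) = (29520 + (-38 - 1*(-197)))/(-16011 + 10341) = (29520 + (-38 + 197))/(-5670) = (29520 + 159)*(-1/5670) = 29679*(-1/5670) = -9893/1890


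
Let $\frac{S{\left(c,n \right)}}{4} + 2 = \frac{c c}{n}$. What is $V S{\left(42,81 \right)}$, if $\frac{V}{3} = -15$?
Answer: $-3560$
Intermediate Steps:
$V = -45$ ($V = 3 \left(-15\right) = -45$)
$S{\left(c,n \right)} = -8 + \frac{4 c^{2}}{n}$ ($S{\left(c,n \right)} = -8 + 4 \frac{c c}{n} = -8 + 4 \frac{c^{2}}{n} = -8 + \frac{4 c^{2}}{n}$)
$V S{\left(42,81 \right)} = - 45 \left(-8 + \frac{4 \cdot 42^{2}}{81}\right) = - 45 \left(-8 + 4 \cdot 1764 \cdot \frac{1}{81}\right) = - 45 \left(-8 + \frac{784}{9}\right) = \left(-45\right) \frac{712}{9} = -3560$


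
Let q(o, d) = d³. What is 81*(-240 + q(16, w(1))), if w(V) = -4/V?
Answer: -24624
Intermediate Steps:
81*(-240 + q(16, w(1))) = 81*(-240 + (-4/1)³) = 81*(-240 + (-4*1)³) = 81*(-240 + (-4)³) = 81*(-240 - 64) = 81*(-304) = -24624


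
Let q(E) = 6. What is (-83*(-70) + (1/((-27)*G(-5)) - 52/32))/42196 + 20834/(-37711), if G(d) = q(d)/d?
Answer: -427725794455/1031132174688 ≈ -0.41481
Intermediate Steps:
G(d) = 6/d
(-83*(-70) + (1/((-27)*G(-5)) - 52/32))/42196 + 20834/(-37711) = (-83*(-70) + (1/((-27)*((6/(-5)))) - 52/32))/42196 + 20834/(-37711) = (5810 + (-1/(27*(6*(-1/5))) - 52*1/32))*(1/42196) + 20834*(-1/37711) = (5810 + (-1/(27*(-6/5)) - 13/8))*(1/42196) - 20834/37711 = (5810 + (-1/27*(-5/6) - 13/8))*(1/42196) - 20834/37711 = (5810 + (5/162 - 13/8))*(1/42196) - 20834/37711 = (5810 - 1033/648)*(1/42196) - 20834/37711 = (3763847/648)*(1/42196) - 20834/37711 = 3763847/27343008 - 20834/37711 = -427725794455/1031132174688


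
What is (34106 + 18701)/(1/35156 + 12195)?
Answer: 1856482892/428727421 ≈ 4.3302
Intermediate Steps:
(34106 + 18701)/(1/35156 + 12195) = 52807/(1/35156 + 12195) = 52807/(428727421/35156) = 52807*(35156/428727421) = 1856482892/428727421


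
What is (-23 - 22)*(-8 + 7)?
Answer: 45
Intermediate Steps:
(-23 - 22)*(-8 + 7) = -45*(-1) = 45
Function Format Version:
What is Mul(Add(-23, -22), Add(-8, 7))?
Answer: 45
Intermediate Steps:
Mul(Add(-23, -22), Add(-8, 7)) = Mul(-45, -1) = 45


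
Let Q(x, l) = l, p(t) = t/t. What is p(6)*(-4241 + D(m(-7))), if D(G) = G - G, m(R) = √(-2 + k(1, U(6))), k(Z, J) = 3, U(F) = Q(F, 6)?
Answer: -4241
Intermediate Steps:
p(t) = 1
U(F) = 6
m(R) = 1 (m(R) = √(-2 + 3) = √1 = 1)
D(G) = 0
p(6)*(-4241 + D(m(-7))) = 1*(-4241 + 0) = 1*(-4241) = -4241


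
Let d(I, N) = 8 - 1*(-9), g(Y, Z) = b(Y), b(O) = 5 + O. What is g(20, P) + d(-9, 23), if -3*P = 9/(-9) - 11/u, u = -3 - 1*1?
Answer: 42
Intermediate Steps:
u = -4 (u = -3 - 1 = -4)
P = -7/12 (P = -(9/(-9) - 11/(-4))/3 = -(9*(-1/9) - 11*(-1/4))/3 = -(-1 + 11/4)/3 = -1/3*7/4 = -7/12 ≈ -0.58333)
g(Y, Z) = 5 + Y
d(I, N) = 17 (d(I, N) = 8 + 9 = 17)
g(20, P) + d(-9, 23) = (5 + 20) + 17 = 25 + 17 = 42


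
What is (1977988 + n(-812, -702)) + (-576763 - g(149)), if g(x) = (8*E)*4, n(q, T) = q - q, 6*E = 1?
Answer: 4203659/3 ≈ 1.4012e+6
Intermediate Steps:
E = ⅙ (E = (⅙)*1 = ⅙ ≈ 0.16667)
n(q, T) = 0
g(x) = 16/3 (g(x) = (8*(⅙))*4 = (4/3)*4 = 16/3)
(1977988 + n(-812, -702)) + (-576763 - g(149)) = (1977988 + 0) + (-576763 - 1*16/3) = 1977988 + (-576763 - 16/3) = 1977988 - 1730305/3 = 4203659/3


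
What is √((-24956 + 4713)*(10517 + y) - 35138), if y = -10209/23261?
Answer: 3*I*√12800724614884738/23261 ≈ 14592.0*I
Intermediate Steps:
y = -10209/23261 (y = -10209*1/23261 = -10209/23261 ≈ -0.43889)
√((-24956 + 4713)*(10517 + y) - 35138) = √((-24956 + 4713)*(10517 - 10209/23261) - 35138) = √(-20243*244625728/23261 - 35138) = √(-4951958611904/23261 - 35138) = √(-4952775956922/23261) = 3*I*√12800724614884738/23261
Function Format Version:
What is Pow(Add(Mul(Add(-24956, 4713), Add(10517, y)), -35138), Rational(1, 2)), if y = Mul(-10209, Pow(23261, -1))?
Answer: Mul(Rational(3, 23261), I, Pow(12800724614884738, Rational(1, 2))) ≈ Mul(14592., I)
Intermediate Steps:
y = Rational(-10209, 23261) (y = Mul(-10209, Rational(1, 23261)) = Rational(-10209, 23261) ≈ -0.43889)
Pow(Add(Mul(Add(-24956, 4713), Add(10517, y)), -35138), Rational(1, 2)) = Pow(Add(Mul(Add(-24956, 4713), Add(10517, Rational(-10209, 23261))), -35138), Rational(1, 2)) = Pow(Add(Mul(-20243, Rational(244625728, 23261)), -35138), Rational(1, 2)) = Pow(Add(Rational(-4951958611904, 23261), -35138), Rational(1, 2)) = Pow(Rational(-4952775956922, 23261), Rational(1, 2)) = Mul(Rational(3, 23261), I, Pow(12800724614884738, Rational(1, 2)))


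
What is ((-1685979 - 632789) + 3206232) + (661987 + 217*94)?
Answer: 1569849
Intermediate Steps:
((-1685979 - 632789) + 3206232) + (661987 + 217*94) = (-2318768 + 3206232) + (661987 + 20398) = 887464 + 682385 = 1569849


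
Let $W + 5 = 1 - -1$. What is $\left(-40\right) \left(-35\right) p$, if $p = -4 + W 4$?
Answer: $-22400$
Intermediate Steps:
$W = -3$ ($W = -5 + \left(1 - -1\right) = -5 + \left(1 + 1\right) = -5 + 2 = -3$)
$p = -16$ ($p = -4 - 12 = -16$)
$\left(-40\right) \left(-35\right) p = \left(-40\right) \left(-35\right) \left(-16\right) = 1400 \left(-16\right) = -22400$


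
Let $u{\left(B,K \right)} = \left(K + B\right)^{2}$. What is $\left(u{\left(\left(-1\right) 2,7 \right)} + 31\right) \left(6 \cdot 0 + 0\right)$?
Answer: $0$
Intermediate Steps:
$u{\left(B,K \right)} = \left(B + K\right)^{2}$
$\left(u{\left(\left(-1\right) 2,7 \right)} + 31\right) \left(6 \cdot 0 + 0\right) = \left(\left(\left(-1\right) 2 + 7\right)^{2} + 31\right) \left(6 \cdot 0 + 0\right) = \left(\left(-2 + 7\right)^{2} + 31\right) \left(0 + 0\right) = \left(5^{2} + 31\right) 0 = \left(25 + 31\right) 0 = 56 \cdot 0 = 0$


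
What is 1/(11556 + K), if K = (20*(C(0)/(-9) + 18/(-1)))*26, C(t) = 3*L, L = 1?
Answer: 3/6068 ≈ 0.00049440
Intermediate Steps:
C(t) = 3 (C(t) = 3*1 = 3)
K = -28600/3 (K = (20*(3/(-9) + 18/(-1)))*26 = (20*(3*(-1/9) + 18*(-1)))*26 = (20*(-1/3 - 18))*26 = (20*(-55/3))*26 = -1100/3*26 = -28600/3 ≈ -9533.3)
1/(11556 + K) = 1/(11556 - 28600/3) = 1/(6068/3) = 3/6068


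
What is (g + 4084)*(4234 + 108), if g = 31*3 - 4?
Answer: 18119166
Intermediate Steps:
g = 89 (g = 93 - 4 = 89)
(g + 4084)*(4234 + 108) = (89 + 4084)*(4234 + 108) = 4173*4342 = 18119166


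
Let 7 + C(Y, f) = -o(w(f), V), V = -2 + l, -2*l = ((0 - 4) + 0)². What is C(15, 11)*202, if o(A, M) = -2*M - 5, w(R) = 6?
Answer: -4444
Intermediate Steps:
l = -8 (l = -((0 - 4) + 0)²/2 = -(-4 + 0)²/2 = -½*(-4)² = -½*16 = -8)
V = -10 (V = -2 - 8 = -10)
o(A, M) = -5 - 2*M
C(Y, f) = -22 (C(Y, f) = -7 - (-5 - 2*(-10)) = -7 - (-5 + 20) = -7 - 1*15 = -7 - 15 = -22)
C(15, 11)*202 = -22*202 = -4444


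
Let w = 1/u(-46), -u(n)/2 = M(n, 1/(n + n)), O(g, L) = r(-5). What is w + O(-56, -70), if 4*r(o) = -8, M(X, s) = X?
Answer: -183/92 ≈ -1.9891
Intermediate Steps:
r(o) = -2 (r(o) = (1/4)*(-8) = -2)
O(g, L) = -2
u(n) = -2*n
w = 1/92 (w = 1/(-2*(-46)) = 1/92 ≈ 0.010870)
w + O(-56, -70) = 1/92 - 2 = -183/92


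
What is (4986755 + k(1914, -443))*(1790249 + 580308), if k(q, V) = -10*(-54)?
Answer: 11822667073315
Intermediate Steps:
k(q, V) = 540
(4986755 + k(1914, -443))*(1790249 + 580308) = (4986755 + 540)*(1790249 + 580308) = 4987295*2370557 = 11822667073315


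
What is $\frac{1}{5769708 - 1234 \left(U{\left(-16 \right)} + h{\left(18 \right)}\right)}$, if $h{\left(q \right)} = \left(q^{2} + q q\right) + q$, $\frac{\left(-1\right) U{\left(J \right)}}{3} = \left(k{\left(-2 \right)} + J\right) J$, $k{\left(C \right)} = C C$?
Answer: $\frac{1}{5658648} \approx 1.7672 \cdot 10^{-7}$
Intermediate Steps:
$k{\left(C \right)} = C^{2}$
$U{\left(J \right)} = - 3 J \left(4 + J\right)$ ($U{\left(J \right)} = - 3 \left(\left(-2\right)^{2} + J\right) J = - 3 \left(4 + J\right) J = - 3 J \left(4 + J\right)$)
$h{\left(q \right)} = q + 2 q^{2}$ ($h{\left(q \right)} = \left(q^{2} + q^{2}\right) + q = 2 q^{2} + q = q + 2 q^{2}$)
$\frac{1}{5769708 - 1234 \left(U{\left(-16 \right)} + h{\left(18 \right)}\right)} = \frac{1}{5769708 - 1234 \left(\left(-3\right) \left(-16\right) \left(4 - 16\right) + 18 \left(1 + 2 \cdot 18\right)\right)} = \frac{1}{5769708 - 1234 \left(\left(-3\right) \left(-16\right) \left(-12\right) + 18 \left(1 + 36\right)\right)} = \frac{1}{5769708 - 1234 \left(-576 + 18 \cdot 37\right)} = \frac{1}{5769708 - 1234 \left(-576 + 666\right)} = \frac{1}{5769708 - 111060} = \frac{1}{5658648}$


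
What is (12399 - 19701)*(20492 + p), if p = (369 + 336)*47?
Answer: -391584354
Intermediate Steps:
p = 33135 (p = 705*47 = 33135)
(12399 - 19701)*(20492 + p) = (12399 - 19701)*(20492 + 33135) = -7302*53627 = -391584354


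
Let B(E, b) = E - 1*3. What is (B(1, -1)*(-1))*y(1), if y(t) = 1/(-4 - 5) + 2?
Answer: 34/9 ≈ 3.7778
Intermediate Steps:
B(E, b) = -3 + E (B(E, b) = E - 3 = -3 + E)
y(t) = 17/9 (y(t) = 1/(-9) + 2 = 1*(-⅑) + 2 = -⅑ + 2 = 17/9)
(B(1, -1)*(-1))*y(1) = ((-3 + 1)*(-1))*(17/9) = -2*(-1)*(17/9) = 2*(17/9) = 34/9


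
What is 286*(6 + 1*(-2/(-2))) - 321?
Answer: 1681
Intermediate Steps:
286*(6 + 1*(-2/(-2))) - 321 = 286*(6 + 1*(-2*(-½))) - 321 = 286*(6 + 1*1) - 321 = 286*(6 + 1) - 321 = 286*7 - 321 = 2002 - 321 = 1681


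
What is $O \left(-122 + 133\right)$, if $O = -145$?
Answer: $-1595$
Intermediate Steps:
$O \left(-122 + 133\right) = - 145 \left(-122 + 133\right) = \left(-145\right) 11 = -1595$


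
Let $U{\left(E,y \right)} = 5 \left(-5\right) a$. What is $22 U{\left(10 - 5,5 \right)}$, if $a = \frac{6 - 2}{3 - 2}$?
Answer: $-2200$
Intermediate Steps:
$a = 4$ ($a = \frac{4}{1} = 4 \cdot 1 = 4$)
$U{\left(E,y \right)} = -100$ ($U{\left(E,y \right)} = 5 \left(-5\right) 4 = \left(-25\right) 4 = -100$)
$22 U{\left(10 - 5,5 \right)} = 22 \left(-100\right) = -2200$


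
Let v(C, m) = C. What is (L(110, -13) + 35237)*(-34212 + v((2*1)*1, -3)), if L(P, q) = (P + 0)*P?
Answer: -1619398770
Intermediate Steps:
L(P, q) = P**2 (L(P, q) = P*P = P**2)
(L(110, -13) + 35237)*(-34212 + v((2*1)*1, -3)) = (110**2 + 35237)*(-34212 + (2*1)*1) = (12100 + 35237)*(-34212 + 2*1) = 47337*(-34212 + 2) = 47337*(-34210) = -1619398770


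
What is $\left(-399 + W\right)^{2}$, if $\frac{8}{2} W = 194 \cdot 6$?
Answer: $11664$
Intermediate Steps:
$W = 291$ ($W = \frac{194 \cdot 6}{4} = \frac{1}{4} \cdot 1164 = 291$)
$\left(-399 + W\right)^{2} = \left(-399 + 291\right)^{2} = \left(-108\right)^{2} = 11664$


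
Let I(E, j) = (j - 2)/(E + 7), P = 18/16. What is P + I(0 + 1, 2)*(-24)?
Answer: 9/8 ≈ 1.1250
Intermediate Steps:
P = 9/8 (P = 18*(1/16) = 9/8 ≈ 1.1250)
I(E, j) = (-2 + j)/(7 + E)
P + I(0 + 1, 2)*(-24) = 9/8 + ((-2 + 2)/(7 + (0 + 1)))*(-24) = 9/8 + (0/(7 + 1))*(-24) = 9/8 + (0/8)*(-24) = 9/8 + ((⅛)*0)*(-24) = 9/8 + 0*(-24) = 9/8 + 0 = 9/8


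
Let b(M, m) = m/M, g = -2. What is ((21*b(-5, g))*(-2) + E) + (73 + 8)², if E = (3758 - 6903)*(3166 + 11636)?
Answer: -232728729/5 ≈ -4.6546e+7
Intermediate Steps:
E = -46552290 (E = -3145*14802 = -46552290)
((21*b(-5, g))*(-2) + E) + (73 + 8)² = ((21*(-2/(-5)))*(-2) - 46552290) + (73 + 8)² = ((21*(-2*(-⅕)))*(-2) - 46552290) + 81² = ((21*(⅖))*(-2) - 46552290) + 6561 = ((42/5)*(-2) - 46552290) + 6561 = (-84/5 - 46552290) + 6561 = -232761534/5 + 6561 = -232728729/5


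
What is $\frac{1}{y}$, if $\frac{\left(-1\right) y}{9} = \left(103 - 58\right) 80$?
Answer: $- \frac{1}{32400} \approx -3.0864 \cdot 10^{-5}$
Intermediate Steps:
$y = -32400$ ($y = - 9 \left(103 - 58\right) 80 = - 9 \cdot 45 \cdot 80 = \left(-9\right) 3600 = -32400$)
$\frac{1}{y} = \frac{1}{-32400} = - \frac{1}{32400}$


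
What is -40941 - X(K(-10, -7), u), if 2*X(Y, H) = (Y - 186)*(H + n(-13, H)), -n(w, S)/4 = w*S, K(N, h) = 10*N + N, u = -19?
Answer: -189977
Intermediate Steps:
K(N, h) = 11*N
n(w, S) = -4*S*w (n(w, S) = -4*w*S = -4*S*w)
X(Y, H) = 53*H*(-186 + Y)/2 (X(Y, H) = ((Y - 186)*(H - 4*H*(-13)))/2 = ((-186 + Y)*(H + 52*H))/2 = ((-186 + Y)*(53*H))/2 = (53*H*(-186 + Y))/2 = 53*H*(-186 + Y)/2)
-40941 - X(K(-10, -7), u) = -40941 - 53*(-19)*(-186 + 11*(-10))/2 = -40941 - 53*(-19)*(-186 - 110)/2 = -40941 - 53*(-19)*(-296)/2 = -40941 - 1*149036 = -40941 - 149036 = -189977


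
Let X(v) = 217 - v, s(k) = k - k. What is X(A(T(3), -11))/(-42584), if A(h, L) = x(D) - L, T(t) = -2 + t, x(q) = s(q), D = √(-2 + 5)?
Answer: -103/21292 ≈ -0.0048375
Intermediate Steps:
D = √3 ≈ 1.7320
s(k) = 0
x(q) = 0
A(h, L) = -L (A(h, L) = 0 - L = -L)
X(A(T(3), -11))/(-42584) = (217 - (-1)*(-11))/(-42584) = (217 - 1*11)*(-1/42584) = (217 - 11)*(-1/42584) = 206*(-1/42584) = -103/21292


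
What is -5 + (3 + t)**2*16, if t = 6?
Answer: 1291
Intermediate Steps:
-5 + (3 + t)**2*16 = -5 + (3 + 6)**2*16 = -5 + 9**2*16 = -5 + 81*16 = -5 + 1296 = 1291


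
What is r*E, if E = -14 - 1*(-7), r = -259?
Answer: 1813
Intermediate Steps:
E = -7 (E = -14 + 7 = -7)
r*E = -259*(-7) = 1813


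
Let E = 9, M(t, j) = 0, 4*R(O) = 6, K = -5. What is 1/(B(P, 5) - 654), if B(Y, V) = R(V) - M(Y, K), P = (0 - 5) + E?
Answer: -2/1305 ≈ -0.0015326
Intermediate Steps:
R(O) = 3/2 (R(O) = (1/4)*6 = 3/2)
P = 4 (P = (0 - 5) + 9 = -5 + 9 = 4)
B(Y, V) = 3/2 (B(Y, V) = 3/2 - 1*0 = 3/2 + 0 = 3/2)
1/(B(P, 5) - 654) = 1/(3/2 - 654) = 1/(-1305/2) = -2/1305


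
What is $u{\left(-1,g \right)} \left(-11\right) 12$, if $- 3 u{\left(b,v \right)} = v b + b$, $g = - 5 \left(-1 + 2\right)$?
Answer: $176$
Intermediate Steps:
$g = -5$ ($g = \left(-5\right) 1 = -5$)
$u{\left(b,v \right)} = - \frac{b}{3} - \frac{b v}{3}$ ($u{\left(b,v \right)} = - \frac{v b + b}{3} = - \frac{b v + b}{3} = - \frac{b + b v}{3} = - \frac{b}{3} - \frac{b v}{3}$)
$u{\left(-1,g \right)} \left(-11\right) 12 = \left(- \frac{1}{3}\right) \left(-1\right) \left(1 - 5\right) \left(-11\right) 12 = \left(- \frac{1}{3}\right) \left(-1\right) \left(-4\right) \left(-11\right) 12 = \left(- \frac{4}{3}\right) \left(-11\right) 12 = \frac{44}{3} \cdot 12 = 176$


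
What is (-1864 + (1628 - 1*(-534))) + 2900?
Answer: 3198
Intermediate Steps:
(-1864 + (1628 - 1*(-534))) + 2900 = (-1864 + (1628 + 534)) + 2900 = (-1864 + 2162) + 2900 = 298 + 2900 = 3198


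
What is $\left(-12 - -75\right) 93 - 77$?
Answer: $5782$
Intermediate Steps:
$\left(-12 - -75\right) 93 - 77 = \left(-12 + 75\right) 93 - 77 = 63 \cdot 93 - 77 = 5859 - 77 = 5782$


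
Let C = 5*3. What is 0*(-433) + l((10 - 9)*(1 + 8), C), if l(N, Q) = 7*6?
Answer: 42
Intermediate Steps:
C = 15
l(N, Q) = 42
0*(-433) + l((10 - 9)*(1 + 8), C) = 0*(-433) + 42 = 0 + 42 = 42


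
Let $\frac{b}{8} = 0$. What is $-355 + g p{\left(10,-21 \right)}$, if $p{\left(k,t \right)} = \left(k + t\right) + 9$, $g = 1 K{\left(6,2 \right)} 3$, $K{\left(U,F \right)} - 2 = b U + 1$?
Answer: $-373$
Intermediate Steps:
$b = 0$ ($b = 8 \cdot 0 = 0$)
$K{\left(U,F \right)} = 3$ ($K{\left(U,F \right)} = 2 + \left(0 U + 1\right) = 2 + \left(0 + 1\right) = 2 + 1 = 3$)
$g = 9$ ($g = 1 \cdot 3 \cdot 3 = 3 \cdot 3 = 9$)
$p{\left(k,t \right)} = 9 + k + t$
$-355 + g p{\left(10,-21 \right)} = -355 + 9 \left(9 + 10 - 21\right) = -355 + 9 \left(-2\right) = -355 - 18 = -373$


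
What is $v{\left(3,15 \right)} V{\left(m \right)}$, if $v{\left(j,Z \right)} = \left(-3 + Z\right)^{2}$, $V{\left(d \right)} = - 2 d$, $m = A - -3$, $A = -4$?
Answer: $288$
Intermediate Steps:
$m = -1$ ($m = -4 - -3 = -4 + 3 = -1$)
$v{\left(3,15 \right)} V{\left(m \right)} = \left(-3 + 15\right)^{2} \left(\left(-2\right) \left(-1\right)\right) = 12^{2} \cdot 2 = 144 \cdot 2 = 288$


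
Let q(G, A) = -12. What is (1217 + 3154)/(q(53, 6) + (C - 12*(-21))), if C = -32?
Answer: 4371/208 ≈ 21.014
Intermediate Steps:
(1217 + 3154)/(q(53, 6) + (C - 12*(-21))) = (1217 + 3154)/(-12 + (-32 - 12*(-21))) = 4371/(-12 + (-32 + 252)) = 4371/(-12 + 220) = 4371/208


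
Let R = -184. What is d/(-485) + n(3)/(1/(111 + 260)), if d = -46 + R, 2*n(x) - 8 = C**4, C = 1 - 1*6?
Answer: 22779863/194 ≈ 1.1742e+5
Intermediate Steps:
C = -5 (C = 1 - 6 = -5)
n(x) = 633/2 (n(x) = 4 + (1/2)*(-5)**4 = 4 + (1/2)*625 = 4 + 625/2 = 633/2)
d = -230 (d = -46 - 184 = -230)
d/(-485) + n(3)/(1/(111 + 260)) = -230/(-485) + 633/(2*(1/(111 + 260))) = -230*(-1/485) + 633/(2*(1/371)) = 46/97 + 633/(2*(1/371)) = 46/97 + (633/2)*371 = 46/97 + 234843/2 = 22779863/194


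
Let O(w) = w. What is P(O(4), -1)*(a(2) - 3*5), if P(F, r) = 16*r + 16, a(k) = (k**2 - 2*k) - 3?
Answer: 0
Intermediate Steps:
a(k) = -3 + k**2 - 2*k
P(F, r) = 16 + 16*r
P(O(4), -1)*(a(2) - 3*5) = (16 + 16*(-1))*((-3 + 2**2 - 2*2) - 3*5) = (16 - 16)*((-3 + 4 - 4) - 15) = 0*(-3 - 15) = 0*(-18) = 0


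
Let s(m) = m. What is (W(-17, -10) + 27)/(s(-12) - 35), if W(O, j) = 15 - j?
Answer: -52/47 ≈ -1.1064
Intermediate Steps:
(W(-17, -10) + 27)/(s(-12) - 35) = ((15 - 1*(-10)) + 27)/(-12 - 35) = ((15 + 10) + 27)/(-47) = (25 + 27)*(-1/47) = 52*(-1/47) = -52/47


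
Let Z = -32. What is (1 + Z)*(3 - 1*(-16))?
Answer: -589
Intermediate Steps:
(1 + Z)*(3 - 1*(-16)) = (1 - 32)*(3 - 1*(-16)) = -31*(3 + 16) = -31*19 = -589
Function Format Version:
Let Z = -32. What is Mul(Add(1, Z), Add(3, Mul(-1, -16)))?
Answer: -589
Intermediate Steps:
Mul(Add(1, Z), Add(3, Mul(-1, -16))) = Mul(Add(1, -32), Add(3, Mul(-1, -16))) = Mul(-31, Add(3, 16)) = Mul(-31, 19) = -589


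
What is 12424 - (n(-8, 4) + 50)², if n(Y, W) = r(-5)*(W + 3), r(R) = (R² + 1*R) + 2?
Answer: -29192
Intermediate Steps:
r(R) = 2 + R + R² (r(R) = (R² + R) + 2 = (R + R²) + 2 = 2 + R + R²)
n(Y, W) = 66 + 22*W (n(Y, W) = (2 - 5 + (-5)²)*(W + 3) = (2 - 5 + 25)*(3 + W) = 22*(3 + W) = 66 + 22*W)
12424 - (n(-8, 4) + 50)² = 12424 - ((66 + 22*4) + 50)² = 12424 - ((66 + 88) + 50)² = 12424 - (154 + 50)² = 12424 - 1*204² = 12424 - 1*41616 = 12424 - 41616 = -29192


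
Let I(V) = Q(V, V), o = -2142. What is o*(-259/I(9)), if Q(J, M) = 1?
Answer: 554778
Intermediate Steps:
I(V) = 1
o*(-259/I(9)) = -(-554778)/1 = -(-554778) = -2142*(-259) = 554778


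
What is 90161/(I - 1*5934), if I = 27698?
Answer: 90161/21764 ≈ 4.1427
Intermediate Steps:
90161/(I - 1*5934) = 90161/(27698 - 1*5934) = 90161/(27698 - 5934) = 90161/21764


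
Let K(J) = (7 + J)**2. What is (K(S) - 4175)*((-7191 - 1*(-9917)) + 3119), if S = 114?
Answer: 61173770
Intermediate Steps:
(K(S) - 4175)*((-7191 - 1*(-9917)) + 3119) = ((7 + 114)**2 - 4175)*((-7191 - 1*(-9917)) + 3119) = (121**2 - 4175)*((-7191 + 9917) + 3119) = (14641 - 4175)*(2726 + 3119) = 10466*5845 = 61173770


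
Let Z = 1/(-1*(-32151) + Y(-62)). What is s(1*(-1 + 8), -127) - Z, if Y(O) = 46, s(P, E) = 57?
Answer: 1835228/32197 ≈ 57.000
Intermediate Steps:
Z = 1/32197 (Z = 1/(-1*(-32151) + 46) = 1/(32151 + 46) = 1/32197 ≈ 3.1059e-5)
s(1*(-1 + 8), -127) - Z = 57 - 1*1/32197 = 57 - 1/32197 = 1835228/32197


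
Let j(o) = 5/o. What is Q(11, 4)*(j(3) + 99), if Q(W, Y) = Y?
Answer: 1208/3 ≈ 402.67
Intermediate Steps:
Q(11, 4)*(j(3) + 99) = 4*(5/3 + 99) = 4*(302/3) = 1208/3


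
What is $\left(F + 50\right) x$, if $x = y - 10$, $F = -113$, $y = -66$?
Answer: $4788$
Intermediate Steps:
$x = -76$ ($x = -66 - 10 = -76$)
$\left(F + 50\right) x = \left(-113 + 50\right) \left(-76\right) = \left(-63\right) \left(-76\right) = 4788$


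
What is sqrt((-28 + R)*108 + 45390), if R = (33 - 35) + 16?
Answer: sqrt(43878) ≈ 209.47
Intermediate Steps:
R = 14 (R = -2 + 16 = 14)
sqrt((-28 + R)*108 + 45390) = sqrt((-28 + 14)*108 + 45390) = sqrt(-14*108 + 45390) = sqrt(-1512 + 45390) = sqrt(43878)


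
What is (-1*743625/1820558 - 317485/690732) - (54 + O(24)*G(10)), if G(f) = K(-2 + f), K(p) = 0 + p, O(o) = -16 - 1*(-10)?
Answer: -616910817919/89822690604 ≈ -6.8681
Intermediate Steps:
O(o) = -6 (O(o) = -16 + 10 = -6)
K(p) = p
G(f) = -2 + f
(-1*743625/1820558 - 317485/690732) - (54 + O(24)*G(10)) = (-1*743625/1820558 - 317485/690732) - (54 - 6*(-2 + 10)) = (-743625*1/1820558 - 317485*1/690732) - (54 - 6*8) = (-743625/1820558 - 45355/98676) - (54 - 48) = -77974674295/89822690604 - 1*6 = -77974674295/89822690604 - 6 = -616910817919/89822690604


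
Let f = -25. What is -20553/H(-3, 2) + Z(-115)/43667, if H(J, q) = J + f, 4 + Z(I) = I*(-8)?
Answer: 897513499/1222676 ≈ 734.06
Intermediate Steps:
Z(I) = -4 - 8*I (Z(I) = -4 + I*(-8) = -4 - 8*I)
H(J, q) = -25 + J (H(J, q) = J - 25 = -25 + J)
-20553/H(-3, 2) + Z(-115)/43667 = -20553/(-25 - 3) + (-4 - 8*(-115))/43667 = -20553/(-28) + (-4 + 920)*(1/43667) = -20553*(-1/28) + 916*(1/43667) = 20553/28 + 916/43667 = 897513499/1222676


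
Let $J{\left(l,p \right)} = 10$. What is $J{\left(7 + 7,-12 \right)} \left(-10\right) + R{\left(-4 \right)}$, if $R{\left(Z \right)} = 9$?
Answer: $-91$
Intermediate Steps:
$J{\left(7 + 7,-12 \right)} \left(-10\right) + R{\left(-4 \right)} = 10 \left(-10\right) + 9 = -100 + 9 = -91$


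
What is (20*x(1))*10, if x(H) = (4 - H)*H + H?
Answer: 800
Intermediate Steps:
x(H) = H + H*(4 - H) (x(H) = H*(4 - H) + H = H + H*(4 - H))
(20*x(1))*10 = (20*(1*(5 - 1*1)))*10 = (20*(1*(5 - 1)))*10 = (20*(1*4))*10 = (20*4)*10 = 80*10 = 800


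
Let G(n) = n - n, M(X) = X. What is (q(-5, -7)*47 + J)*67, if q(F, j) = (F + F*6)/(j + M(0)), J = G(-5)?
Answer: 15745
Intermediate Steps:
G(n) = 0
J = 0
q(F, j) = 7*F/j (q(F, j) = (F + F*6)/(j + 0) = (F + 6*F)/j = (7*F)/j = 7*F/j)
(q(-5, -7)*47 + J)*67 = ((7*(-5)/(-7))*47 + 0)*67 = ((7*(-5)*(-1/7))*47 + 0)*67 = (5*47 + 0)*67 = (235 + 0)*67 = 235*67 = 15745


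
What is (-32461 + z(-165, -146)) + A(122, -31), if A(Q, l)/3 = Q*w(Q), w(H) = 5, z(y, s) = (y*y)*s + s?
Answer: -4005627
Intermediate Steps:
z(y, s) = s + s*y² (z(y, s) = y²*s + s = s*y² + s = s + s*y²)
A(Q, l) = 15*Q (A(Q, l) = 3*(Q*5) = 3*(5*Q) = 15*Q)
(-32461 + z(-165, -146)) + A(122, -31) = (-32461 - 146*(1 + (-165)²)) + 15*122 = (-32461 - 146*(1 + 27225)) + 1830 = (-32461 - 146*27226) + 1830 = (-32461 - 3974996) + 1830 = -4007457 + 1830 = -4005627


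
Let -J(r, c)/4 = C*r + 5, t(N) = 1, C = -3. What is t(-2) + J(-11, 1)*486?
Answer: -73871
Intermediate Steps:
J(r, c) = -20 + 12*r (J(r, c) = -4*(-3*r + 5) = -4*(5 - 3*r) = -20 + 12*r)
t(-2) + J(-11, 1)*486 = 1 + (-20 + 12*(-11))*486 = 1 + (-20 - 132)*486 = 1 - 152*486 = 1 - 73872 = -73871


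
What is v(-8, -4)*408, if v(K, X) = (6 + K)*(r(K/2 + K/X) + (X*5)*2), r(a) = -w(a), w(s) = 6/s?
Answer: 30192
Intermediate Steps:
r(a) = -6/a
v(K, X) = (6 + K)*(-6/(K/2 + K/X) + 10*X) (v(K, X) = (6 + K)*(-6/(K/2 + K/X) + (X*5)*2) = (6 + K)*(-6/(K*(½) + K/X) + (5*X)*2) = (6 + K)*(-6/(K/2 + K/X) + 10*X))
v(-8, -4)*408 = (2*(-4)*(-36 - 6*(-8) + 5*(-8)*(2 - 4)*(6 - 8))/(-8*(2 - 4)))*408 = (2*(-4)*(-⅛)*(-36 + 48 + 5*(-8)*(-2)*(-2))/(-2))*408 = (2*(-4)*(-⅛)*(-½)*(-36 + 48 - 160))*408 = (2*(-4)*(-⅛)*(-½)*(-148))*408 = 74*408 = 30192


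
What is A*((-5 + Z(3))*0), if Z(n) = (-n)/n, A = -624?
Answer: 0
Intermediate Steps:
Z(n) = -1
A*((-5 + Z(3))*0) = -624*(-5 - 1)*0 = -(-3744)*0 = -624*0 = 0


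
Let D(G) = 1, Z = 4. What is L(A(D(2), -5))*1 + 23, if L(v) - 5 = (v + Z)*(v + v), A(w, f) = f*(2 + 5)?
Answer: 2198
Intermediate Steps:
A(w, f) = 7*f (A(w, f) = f*7 = 7*f)
L(v) = 5 + 2*v*(4 + v) (L(v) = 5 + (v + 4)*(v + v) = 5 + (4 + v)*(2*v) = 5 + 2*v*(4 + v))
L(A(D(2), -5))*1 + 23 = (5 + 2*(7*(-5))² + 8*(7*(-5)))*1 + 23 = (5 + 2*(-35)² + 8*(-35))*1 + 23 = (5 + 2*1225 - 280)*1 + 23 = (5 + 2450 - 280)*1 + 23 = 2175*1 + 23 = 2175 + 23 = 2198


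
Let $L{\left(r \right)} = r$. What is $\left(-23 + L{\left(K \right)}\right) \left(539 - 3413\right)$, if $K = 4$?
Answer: $54606$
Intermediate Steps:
$\left(-23 + L{\left(K \right)}\right) \left(539 - 3413\right) = \left(-23 + 4\right) \left(539 - 3413\right) = \left(-19\right) \left(-2874\right) = 54606$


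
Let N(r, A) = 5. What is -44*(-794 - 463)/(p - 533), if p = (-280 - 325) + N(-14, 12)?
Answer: -5028/103 ≈ -48.816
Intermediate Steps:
p = -600 (p = (-280 - 325) + 5 = -605 + 5 = -600)
-44*(-794 - 463)/(p - 533) = -44*(-794 - 463)/(-600 - 533) = -(-55308)/(-1133) = -(-55308)*(-1)/1133 = -44*1257/1133 = -5028/103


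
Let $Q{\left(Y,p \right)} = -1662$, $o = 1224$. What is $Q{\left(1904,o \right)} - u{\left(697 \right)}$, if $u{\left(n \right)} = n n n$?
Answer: $-338610535$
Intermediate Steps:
$u{\left(n \right)} = n^{3}$ ($u{\left(n \right)} = n^{2} n = n^{3}$)
$Q{\left(1904,o \right)} - u{\left(697 \right)} = -1662 - 697^{3} = -1662 - 338608873 = -338610535$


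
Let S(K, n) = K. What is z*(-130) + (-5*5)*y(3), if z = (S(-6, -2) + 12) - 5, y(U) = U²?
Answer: -355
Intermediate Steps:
z = 1 (z = (-6 + 12) - 5 = 6 - 5 = 1)
z*(-130) + (-5*5)*y(3) = 1*(-130) - 5*5*3² = -130 - 25*9 = -130 - 225 = -355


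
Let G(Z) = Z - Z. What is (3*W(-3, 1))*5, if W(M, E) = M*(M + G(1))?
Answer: 135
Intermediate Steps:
G(Z) = 0
W(M, E) = M**2 (W(M, E) = M*(M + 0) = M*M = M**2)
(3*W(-3, 1))*5 = (3*(-3)**2)*5 = (3*9)*5 = 27*5 = 135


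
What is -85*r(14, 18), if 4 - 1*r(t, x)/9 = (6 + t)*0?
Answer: -3060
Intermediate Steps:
r(t, x) = 36 (r(t, x) = 36 - 9*(6 + t)*0 = 36 - 9*0 = 36 + 0 = 36)
-85*r(14, 18) = -85*36 = -3060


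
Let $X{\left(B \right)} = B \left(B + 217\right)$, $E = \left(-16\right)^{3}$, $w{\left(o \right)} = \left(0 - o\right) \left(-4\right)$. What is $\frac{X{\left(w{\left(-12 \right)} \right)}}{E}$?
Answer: $\frac{507}{256} \approx 1.9805$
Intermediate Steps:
$w{\left(o \right)} = 4 o$ ($w{\left(o \right)} = - o \left(-4\right) = 4 o$)
$E = -4096$
$X{\left(B \right)} = B \left(217 + B\right)$
$\frac{X{\left(w{\left(-12 \right)} \right)}}{E} = \frac{4 \left(-12\right) \left(217 + 4 \left(-12\right)\right)}{-4096} = - 48 \left(217 - 48\right) \left(- \frac{1}{4096}\right) = \left(-48\right) 169 \left(- \frac{1}{4096}\right) = \left(-8112\right) \left(- \frac{1}{4096}\right) = \frac{507}{256}$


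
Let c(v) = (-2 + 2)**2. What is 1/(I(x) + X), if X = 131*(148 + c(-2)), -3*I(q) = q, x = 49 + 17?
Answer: 1/19366 ≈ 5.1637e-5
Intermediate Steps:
x = 66
I(q) = -q/3
c(v) = 0 (c(v) = 0**2 = 0)
X = 19388 (X = 131*(148 + 0) = 131*148 = 19388)
1/(I(x) + X) = 1/(-1/3*66 + 19388) = 1/(-22 + 19388) = 1/19366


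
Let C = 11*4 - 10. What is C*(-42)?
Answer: -1428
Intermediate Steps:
C = 34 (C = 44 - 10 = 34)
C*(-42) = 34*(-42) = -1428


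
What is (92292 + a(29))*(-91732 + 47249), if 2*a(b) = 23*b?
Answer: -8240520233/2 ≈ -4.1203e+9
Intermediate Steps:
a(b) = 23*b/2 (a(b) = (23*b)/2 = 23*b/2)
(92292 + a(29))*(-91732 + 47249) = (92292 + (23/2)*29)*(-91732 + 47249) = (92292 + 667/2)*(-44483) = (185251/2)*(-44483) = -8240520233/2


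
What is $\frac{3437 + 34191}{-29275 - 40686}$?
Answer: $- \frac{37628}{69961} \approx -0.53784$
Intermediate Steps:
$\frac{3437 + 34191}{-29275 - 40686} = \frac{37628}{-69961} = 37628 \left(- \frac{1}{69961}\right) = - \frac{37628}{69961}$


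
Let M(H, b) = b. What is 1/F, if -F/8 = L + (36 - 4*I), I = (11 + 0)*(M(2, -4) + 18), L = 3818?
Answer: -1/25904 ≈ -3.8604e-5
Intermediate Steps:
I = 154 (I = (11 + 0)*(-4 + 18) = 11*14 = 154)
F = -25904 (F = -8*(3818 + (36 - 4*154)) = -8*(3818 + (36 - 616)) = -8*(3818 - 580) = -8*3238 = -25904)
1/F = 1/(-25904) = -1/25904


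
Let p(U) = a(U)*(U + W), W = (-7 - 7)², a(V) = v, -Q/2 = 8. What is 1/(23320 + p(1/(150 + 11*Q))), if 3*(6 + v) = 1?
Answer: 78/1732345 ≈ 4.5026e-5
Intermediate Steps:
Q = -16 (Q = -2*8 = -16)
v = -17/3 (v = -6 + (⅓)*1 = -6 + ⅓ = -17/3 ≈ -5.6667)
a(V) = -17/3
W = 196 (W = (-14)² = 196)
p(U) = -3332/3 - 17*U/3 (p(U) = -17*(U + 196)/3 = -17*(196 + U)/3 = -3332/3 - 17*U/3)
1/(23320 + p(1/(150 + 11*Q))) = 1/(23320 + (-3332/3 - 17/(3*(150 + 11*(-16))))) = 1/(23320 + (-3332/3 - 17/(3*(150 - 176)))) = 1/(23320 + (-3332/3 - 17/3/(-26))) = 1/(23320 + (-3332/3 - 17/3*(-1/26))) = 1/(23320 + (-3332/3 + 17/78)) = 1/(23320 - 86615/78) = 1/(1732345/78) = 78/1732345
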